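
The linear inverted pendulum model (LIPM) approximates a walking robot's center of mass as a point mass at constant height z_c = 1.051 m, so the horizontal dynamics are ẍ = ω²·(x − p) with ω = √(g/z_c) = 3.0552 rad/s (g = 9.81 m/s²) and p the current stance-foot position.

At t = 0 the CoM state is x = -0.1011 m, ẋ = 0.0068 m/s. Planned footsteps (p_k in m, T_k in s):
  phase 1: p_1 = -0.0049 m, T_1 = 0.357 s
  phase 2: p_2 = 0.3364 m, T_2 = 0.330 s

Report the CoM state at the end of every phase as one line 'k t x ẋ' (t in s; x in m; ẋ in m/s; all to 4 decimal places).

phase 1: p=-0.0049, T=0.357, ωT=1.090706, cosh=1.656177, sinh=1.320198; start (x,ẋ)=(-0.101100, 0.006800) → end (x,ẋ)=(-0.161286, -0.376758)
phase 2: p=0.3364, T=0.330, ωT=1.008216, cosh=1.552788, sinh=1.187919; start (x,ẋ)=(-0.161286, -0.376758) → end (x,ẋ)=(-0.582891, -2.391291)

1 0.3570 -0.1613 -0.3768
2 0.6870 -0.5829 -2.3913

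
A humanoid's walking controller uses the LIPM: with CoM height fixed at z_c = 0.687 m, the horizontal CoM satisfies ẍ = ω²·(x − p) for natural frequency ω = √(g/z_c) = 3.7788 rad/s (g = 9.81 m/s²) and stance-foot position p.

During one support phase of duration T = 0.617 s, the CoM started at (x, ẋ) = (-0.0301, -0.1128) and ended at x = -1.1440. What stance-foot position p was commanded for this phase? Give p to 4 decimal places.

ωT = 3.7788·0.617 = 2.331520; cosh(ωT) = 5.195360, sinh(ωT) = 5.098212
x(T) = p + (x₀−p)·cosh(ωT) + (ẋ₀/ω)·sinh(ωT) ⇒ p·(1 − cosh) = x(T) − x₀·cosh − (ẋ₀/ω)·sinh
numerator   = -1.1440 − (-0.0301)·5.195360 − (-0.1128/3.7788)·5.098212 = -0.835434
denominator = 1 − 5.195360 = -4.195360
p = -0.835434 / -4.195360 = 0.1991

p = 0.1991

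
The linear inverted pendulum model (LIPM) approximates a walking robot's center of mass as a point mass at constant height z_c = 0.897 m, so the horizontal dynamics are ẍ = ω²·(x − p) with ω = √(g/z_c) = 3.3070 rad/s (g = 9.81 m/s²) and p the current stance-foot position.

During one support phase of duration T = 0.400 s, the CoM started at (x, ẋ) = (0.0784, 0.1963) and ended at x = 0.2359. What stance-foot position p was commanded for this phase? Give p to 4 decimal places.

p = 0.0250

ωT = 3.3070·0.400 = 1.322800; cosh(ωT) = 2.010153, sinh(ωT) = 1.743765
x(T) = p + (x₀−p)·cosh(ωT) + (ẋ₀/ω)·sinh(ωT) ⇒ p·(1 − cosh) = x(T) − x₀·cosh − (ẋ₀/ω)·sinh
numerator   = 0.2359 − (0.0784)·2.010153 − (0.1963/3.3070)·1.743765 = -0.025204
denominator = 1 − 2.010153 = -1.010153
p = -0.025204 / -1.010153 = 0.0250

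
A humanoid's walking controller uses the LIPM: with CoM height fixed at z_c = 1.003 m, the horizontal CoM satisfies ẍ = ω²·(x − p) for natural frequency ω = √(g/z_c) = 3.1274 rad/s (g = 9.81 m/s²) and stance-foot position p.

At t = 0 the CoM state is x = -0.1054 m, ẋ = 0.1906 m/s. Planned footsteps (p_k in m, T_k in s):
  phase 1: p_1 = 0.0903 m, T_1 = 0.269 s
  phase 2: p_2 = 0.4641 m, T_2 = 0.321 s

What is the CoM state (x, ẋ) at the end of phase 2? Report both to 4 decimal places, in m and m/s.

phase 1: p=0.0903, T=0.269, ωT=0.841271, cosh=1.375237, sinh=0.944075; start (x,ẋ)=(-0.105400, 0.190600) → end (x,ẋ)=(-0.121297, -0.315684)
phase 2: p=0.4641, T=0.321, ωT=1.003895, cosh=1.547670, sinh=1.181221; start (x,ẋ)=(-0.121297, -0.315684) → end (x,ẋ)=(-0.561136, -2.651120)

x = -0.5611, ẋ = -2.6511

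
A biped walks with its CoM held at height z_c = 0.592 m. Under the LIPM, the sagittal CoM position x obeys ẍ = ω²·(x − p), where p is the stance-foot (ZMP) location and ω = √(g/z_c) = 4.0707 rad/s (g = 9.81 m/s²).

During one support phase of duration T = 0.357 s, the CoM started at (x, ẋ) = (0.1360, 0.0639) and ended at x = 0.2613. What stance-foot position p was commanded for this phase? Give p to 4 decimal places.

p = 0.0615

ωT = 4.0707·0.357 = 1.453240; cosh(ωT) = 2.255380, sinh(ωT) = 2.021569
x(T) = p + (x₀−p)·cosh(ωT) + (ẋ₀/ω)·sinh(ωT) ⇒ p·(1 − cosh) = x(T) − x₀·cosh − (ẋ₀/ω)·sinh
numerator   = 0.2613 − (0.1360)·2.255380 − (0.0639/4.0707)·2.021569 = -0.077165
denominator = 1 − 2.255380 = -1.255380
p = -0.077165 / -1.255380 = 0.0615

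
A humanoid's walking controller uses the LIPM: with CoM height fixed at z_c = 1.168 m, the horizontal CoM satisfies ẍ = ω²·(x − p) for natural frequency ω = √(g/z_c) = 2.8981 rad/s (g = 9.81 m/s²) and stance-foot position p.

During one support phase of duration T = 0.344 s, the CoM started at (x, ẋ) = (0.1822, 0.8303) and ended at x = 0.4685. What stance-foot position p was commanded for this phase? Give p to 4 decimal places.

ωT = 2.8981·0.344 = 0.996946; cosh(ωT) = 1.539499, sinh(ωT) = 1.170495
x(T) = p + (x₀−p)·cosh(ωT) + (ẋ₀/ω)·sinh(ωT) ⇒ p·(1 − cosh) = x(T) − x₀·cosh − (ẋ₀/ω)·sinh
numerator   = 0.4685 − (0.1822)·1.539499 − (0.8303/2.8981)·1.170495 = -0.147341
denominator = 1 − 1.539499 = -0.539499
p = -0.147341 / -0.539499 = 0.2731

p = 0.2731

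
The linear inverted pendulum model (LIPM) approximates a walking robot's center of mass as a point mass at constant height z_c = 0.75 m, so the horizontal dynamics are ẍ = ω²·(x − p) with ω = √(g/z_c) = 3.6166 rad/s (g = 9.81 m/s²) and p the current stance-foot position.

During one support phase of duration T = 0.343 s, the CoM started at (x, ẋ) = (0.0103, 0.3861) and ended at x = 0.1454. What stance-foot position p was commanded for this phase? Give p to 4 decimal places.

p = 0.0492

ωT = 3.6166·0.343 = 1.240494; cosh(ωT) = 1.873281, sinh(ωT) = 1.584039
x(T) = p + (x₀−p)·cosh(ωT) + (ẋ₀/ω)·sinh(ωT) ⇒ p·(1 − cosh) = x(T) − x₀·cosh − (ẋ₀/ω)·sinh
numerator   = 0.1454 − (0.0103)·1.873281 − (0.3861/3.6166)·1.584039 = -0.043003
denominator = 1 − 1.873281 = -0.873281
p = -0.043003 / -0.873281 = 0.0492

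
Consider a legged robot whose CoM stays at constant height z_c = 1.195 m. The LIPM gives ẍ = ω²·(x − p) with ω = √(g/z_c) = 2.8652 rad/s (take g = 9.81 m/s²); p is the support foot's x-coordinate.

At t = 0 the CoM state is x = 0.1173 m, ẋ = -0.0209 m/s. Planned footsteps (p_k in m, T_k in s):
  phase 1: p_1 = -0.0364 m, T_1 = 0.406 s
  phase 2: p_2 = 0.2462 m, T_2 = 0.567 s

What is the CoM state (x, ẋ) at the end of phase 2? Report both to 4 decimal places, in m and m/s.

x = 0.6953, ẋ = 1.4179

phase 1: p=-0.0364, T=0.406, ωT=1.163271, cosh=1.756424, sinh=1.443961; start (x,ẋ)=(0.117300, -0.020900) → end (x,ẋ)=(0.223029, 0.599184)
phase 2: p=0.2462, T=0.567, ωT=1.624568, cosh=2.636612, sinh=2.439615; start (x,ẋ)=(0.223029, 0.599184) → end (x,ẋ)=(0.695292, 1.417855)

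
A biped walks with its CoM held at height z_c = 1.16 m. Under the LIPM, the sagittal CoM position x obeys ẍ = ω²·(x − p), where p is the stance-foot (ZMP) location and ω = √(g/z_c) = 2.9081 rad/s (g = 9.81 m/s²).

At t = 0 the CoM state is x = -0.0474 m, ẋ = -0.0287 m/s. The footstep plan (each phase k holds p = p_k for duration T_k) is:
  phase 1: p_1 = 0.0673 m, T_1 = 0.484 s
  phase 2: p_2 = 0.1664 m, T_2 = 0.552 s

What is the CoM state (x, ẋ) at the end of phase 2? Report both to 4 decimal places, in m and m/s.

x = -1.3600, ẋ = -4.3660

phase 1: p=0.0673, T=0.484, ωT=1.407520, cosh=2.165281, sinh=1.920531; start (x,ẋ)=(-0.047400, -0.028700) → end (x,ẋ)=(-0.200011, -0.702754)
phase 2: p=0.1664, T=0.552, ωT=1.605271, cosh=2.590022, sinh=2.389187; start (x,ẋ)=(-0.200011, -0.702754) → end (x,ẋ)=(-1.359970, -4.365974)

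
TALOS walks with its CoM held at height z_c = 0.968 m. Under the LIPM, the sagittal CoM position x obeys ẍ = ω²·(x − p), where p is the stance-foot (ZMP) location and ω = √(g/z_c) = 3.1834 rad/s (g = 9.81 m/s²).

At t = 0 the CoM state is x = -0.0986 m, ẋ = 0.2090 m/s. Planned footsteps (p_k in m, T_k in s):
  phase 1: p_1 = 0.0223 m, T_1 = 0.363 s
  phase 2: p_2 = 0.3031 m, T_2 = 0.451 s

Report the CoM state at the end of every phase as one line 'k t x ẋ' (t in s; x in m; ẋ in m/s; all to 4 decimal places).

1 0.3630 -0.0948 -0.1858
2 0.8140 -0.6960 -2.9235

phase 1: p=0.0223, T=0.363, ωT=1.155574, cosh=1.745362, sinh=1.430485; start (x,ẋ)=(-0.098600, 0.209000) → end (x,ẋ)=(-0.094798, -0.185775)
phase 2: p=0.3031, T=0.451, ωT=1.435713, cosh=2.220294, sinh=1.982348; start (x,ẋ)=(-0.094798, -0.185775) → end (x,ẋ)=(-0.696036, -2.923455)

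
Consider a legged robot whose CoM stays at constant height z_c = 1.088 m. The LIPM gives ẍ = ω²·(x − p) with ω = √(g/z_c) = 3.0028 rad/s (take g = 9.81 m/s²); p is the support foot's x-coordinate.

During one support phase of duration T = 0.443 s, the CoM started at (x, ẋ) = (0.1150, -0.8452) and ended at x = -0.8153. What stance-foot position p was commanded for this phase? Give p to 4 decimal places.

p = 0.5404

ωT = 3.0028·0.443 = 1.330240; cosh(ωT) = 2.023183, sinh(ωT) = 1.758769
x(T) = p + (x₀−p)·cosh(ωT) + (ẋ₀/ω)·sinh(ωT) ⇒ p·(1 − cosh) = x(T) − x₀·cosh − (ẋ₀/ω)·sinh
numerator   = -0.8153 − (0.1150)·2.023183 − (-0.8452/3.0028)·1.758769 = -0.552924
denominator = 1 − 2.023183 = -1.023183
p = -0.552924 / -1.023183 = 0.5404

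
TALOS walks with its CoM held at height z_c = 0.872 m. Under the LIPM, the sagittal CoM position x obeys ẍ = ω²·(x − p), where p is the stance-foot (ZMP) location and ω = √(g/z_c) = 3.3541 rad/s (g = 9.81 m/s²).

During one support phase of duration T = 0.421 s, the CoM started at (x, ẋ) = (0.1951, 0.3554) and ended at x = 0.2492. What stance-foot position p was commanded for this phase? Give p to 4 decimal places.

ωT = 3.3541·0.421 = 1.412076; cosh(ωT) = 2.174052, sinh(ωT) = 1.930415
x(T) = p + (x₀−p)·cosh(ωT) + (ẋ₀/ω)·sinh(ωT) ⇒ p·(1 − cosh) = x(T) − x₀·cosh − (ẋ₀/ω)·sinh
numerator   = 0.2492 − (0.1951)·2.174052 − (0.3554/3.3541)·1.930415 = -0.379504
denominator = 1 − 2.174052 = -1.174052
p = -0.379504 / -1.174052 = 0.3232

p = 0.3232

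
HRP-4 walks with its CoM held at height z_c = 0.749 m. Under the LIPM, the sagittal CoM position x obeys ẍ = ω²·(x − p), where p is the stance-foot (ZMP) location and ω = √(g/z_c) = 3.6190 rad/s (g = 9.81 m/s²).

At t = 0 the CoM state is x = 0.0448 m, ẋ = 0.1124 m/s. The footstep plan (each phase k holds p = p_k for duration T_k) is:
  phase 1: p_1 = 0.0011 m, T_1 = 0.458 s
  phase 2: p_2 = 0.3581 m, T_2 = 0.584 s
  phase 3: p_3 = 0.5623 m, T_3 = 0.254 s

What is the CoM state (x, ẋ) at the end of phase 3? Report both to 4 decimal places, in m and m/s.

x = 0.6223, ẋ = 0.5736

phase 1: p=0.0011, T=0.458, ωT=1.657502, cosh=2.718402, sinh=2.527787; start (x,ẋ)=(0.044800, 0.112400) → end (x,ẋ)=(0.198403, 0.705319)
phase 2: p=0.3581, T=0.584, ωT=2.113496, cosh=4.198971, sinh=4.078156; start (x,ẋ)=(0.198403, 0.705319) → end (x,ẋ)=(0.482342, 0.604669)
phase 3: p=0.5623, T=0.254, ωT=0.919226, cosh=1.453088, sinh=1.054261; start (x,ẋ)=(0.482342, 0.604669) → end (x,ẋ)=(0.622262, 0.573567)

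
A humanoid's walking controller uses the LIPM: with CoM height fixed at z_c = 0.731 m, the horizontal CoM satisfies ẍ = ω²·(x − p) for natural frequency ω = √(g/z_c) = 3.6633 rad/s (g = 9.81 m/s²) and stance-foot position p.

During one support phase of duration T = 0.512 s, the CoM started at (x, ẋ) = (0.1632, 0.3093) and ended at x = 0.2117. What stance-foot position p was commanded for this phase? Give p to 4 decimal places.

p = 0.2575

ωT = 3.6633·0.512 = 1.875610; cosh(ωT) = 3.339028, sinh(ωT) = 3.185767
x(T) = p + (x₀−p)·cosh(ωT) + (ẋ₀/ω)·sinh(ωT) ⇒ p·(1 − cosh) = x(T) − x₀·cosh − (ẋ₀/ω)·sinh
numerator   = 0.2117 − (0.1632)·3.339028 − (0.3093/3.6633)·3.185767 = -0.602210
denominator = 1 − 3.339028 = -2.339028
p = -0.602210 / -2.339028 = 0.2575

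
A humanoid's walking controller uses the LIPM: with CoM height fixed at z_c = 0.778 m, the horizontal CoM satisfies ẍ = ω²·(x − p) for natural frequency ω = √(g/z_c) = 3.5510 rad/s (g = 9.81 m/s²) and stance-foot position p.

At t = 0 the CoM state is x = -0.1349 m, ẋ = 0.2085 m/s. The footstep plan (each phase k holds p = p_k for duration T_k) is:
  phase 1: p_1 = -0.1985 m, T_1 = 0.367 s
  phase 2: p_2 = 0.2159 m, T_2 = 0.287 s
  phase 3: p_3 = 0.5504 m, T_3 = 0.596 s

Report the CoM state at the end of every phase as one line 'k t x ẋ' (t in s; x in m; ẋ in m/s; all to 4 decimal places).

1 0.3670 0.0273 0.7971
2 0.6540 0.1910 0.4411
3 1.2500 -0.4547 -3.3622

phase 1: p=-0.1985, T=0.367, ωT=1.303217, cosh=1.976388, sinh=1.704732; start (x,ẋ)=(-0.134900, 0.208500) → end (x,ẋ)=(0.027293, 0.797080)
phase 2: p=0.2159, T=0.287, ωT=1.019137, cosh=1.565854, sinh=1.204948; start (x,ẋ)=(0.027293, 0.797080) → end (x,ẋ)=(0.191039, 0.441105)
phase 3: p=0.5504, T=0.596, ωT=2.116396, cosh=4.210816, sinh=4.090351; start (x,ẋ)=(0.191039, 0.441105) → end (x,ẋ)=(-0.454699, -3.362245)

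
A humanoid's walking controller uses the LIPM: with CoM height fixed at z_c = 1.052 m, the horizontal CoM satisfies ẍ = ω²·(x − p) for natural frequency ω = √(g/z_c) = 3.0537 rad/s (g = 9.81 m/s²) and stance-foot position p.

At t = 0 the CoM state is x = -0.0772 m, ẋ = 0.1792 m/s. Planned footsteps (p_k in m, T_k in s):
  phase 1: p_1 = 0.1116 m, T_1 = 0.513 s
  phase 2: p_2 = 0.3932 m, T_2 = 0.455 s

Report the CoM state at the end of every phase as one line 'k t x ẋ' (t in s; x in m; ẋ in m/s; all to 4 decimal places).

phase 1: p=0.1116, T=0.513, ωT=1.566548, cosh=2.499425, sinh=2.290660; start (x,ẋ)=(-0.077200, 0.179200) → end (x,ẋ)=(-0.225869, -0.872757)
phase 2: p=0.3932, T=0.455, ωT=1.389433, cosh=2.130896, sinh=1.881680; start (x,ẋ)=(-0.225869, -0.872757) → end (x,ẋ)=(-1.463761, -5.416977)

1 0.5130 -0.2259 -0.8728
2 0.9680 -1.4638 -5.4170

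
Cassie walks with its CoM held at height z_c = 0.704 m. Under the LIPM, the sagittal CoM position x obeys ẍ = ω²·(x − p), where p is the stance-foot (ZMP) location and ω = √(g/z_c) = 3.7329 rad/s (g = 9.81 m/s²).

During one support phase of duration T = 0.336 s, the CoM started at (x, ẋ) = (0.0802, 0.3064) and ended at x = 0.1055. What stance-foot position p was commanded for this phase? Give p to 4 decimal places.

p = 0.1995

ωT = 3.7329·0.336 = 1.254254; cosh(ωT) = 1.895256, sinh(ωT) = 1.609968
x(T) = p + (x₀−p)·cosh(ωT) + (ẋ₀/ω)·sinh(ωT) ⇒ p·(1 − cosh) = x(T) − x₀·cosh − (ẋ₀/ω)·sinh
numerator   = 0.1055 − (0.0802)·1.895256 − (0.3064/3.7329)·1.609968 = -0.178647
denominator = 1 − 1.895256 = -0.895256
p = -0.178647 / -0.895256 = 0.1995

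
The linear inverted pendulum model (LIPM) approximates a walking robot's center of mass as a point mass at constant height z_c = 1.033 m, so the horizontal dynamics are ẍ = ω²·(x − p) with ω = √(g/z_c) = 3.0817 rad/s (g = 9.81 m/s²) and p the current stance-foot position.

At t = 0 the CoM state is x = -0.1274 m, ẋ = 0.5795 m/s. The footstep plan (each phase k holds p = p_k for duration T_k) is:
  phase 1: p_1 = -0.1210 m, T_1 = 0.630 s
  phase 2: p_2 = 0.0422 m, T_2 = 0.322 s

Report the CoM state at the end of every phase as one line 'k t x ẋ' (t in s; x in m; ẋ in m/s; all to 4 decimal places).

phase 1: p=-0.1210, T=0.630, ωT=1.941471, cosh=3.556244, sinh=3.412751; start (x,ẋ)=(-0.127400, 0.579500) → end (x,ẋ)=(0.497993, 1.993534)
phase 2: p=0.0422, T=0.322, ωT=0.992307, cosh=1.534086, sinh=1.163366; start (x,ẋ)=(0.497993, 1.993534) → end (x,ẋ)=(1.494000, 4.692335)

1 0.6300 0.4980 1.9935
2 0.9520 1.4940 4.6923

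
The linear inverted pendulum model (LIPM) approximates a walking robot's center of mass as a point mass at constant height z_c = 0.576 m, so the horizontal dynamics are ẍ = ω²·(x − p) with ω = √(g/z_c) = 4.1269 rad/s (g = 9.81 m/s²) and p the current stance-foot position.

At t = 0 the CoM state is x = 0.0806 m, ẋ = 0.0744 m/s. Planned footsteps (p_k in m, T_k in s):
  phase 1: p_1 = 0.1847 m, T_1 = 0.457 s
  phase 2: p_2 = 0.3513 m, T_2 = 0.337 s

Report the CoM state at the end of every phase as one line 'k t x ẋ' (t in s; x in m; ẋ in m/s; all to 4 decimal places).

phase 1: p=0.1847, T=0.457, ωT=1.885993, cosh=3.372289, sinh=3.220611; start (x,ẋ)=(0.080600, 0.074400) → end (x,ẋ)=(-0.108294, -1.132709)
phase 2: p=0.3513, T=0.337, ωT=1.390765, cosh=2.133404, sinh=1.884520; start (x,ẋ)=(-0.108294, -1.132709) → end (x,ẋ)=(-1.146443, -5.990891)

1 0.4570 -0.1083 -1.1327
2 0.7940 -1.1464 -5.9909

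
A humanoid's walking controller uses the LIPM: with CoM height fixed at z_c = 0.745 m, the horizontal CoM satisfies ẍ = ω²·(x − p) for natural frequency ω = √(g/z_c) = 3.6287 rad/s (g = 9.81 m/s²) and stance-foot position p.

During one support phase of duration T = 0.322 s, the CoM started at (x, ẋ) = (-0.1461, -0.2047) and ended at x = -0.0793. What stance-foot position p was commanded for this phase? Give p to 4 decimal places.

ωT = 3.6287·0.322 = 1.168441; cosh(ωT) = 1.763913, sinh(ωT) = 1.453062
x(T) = p + (x₀−p)·cosh(ωT) + (ẋ₀/ω)·sinh(ωT) ⇒ p·(1 − cosh) = x(T) − x₀·cosh − (ẋ₀/ω)·sinh
numerator   = -0.0793 − (-0.1461)·1.763913 − (-0.2047/3.6287)·1.453062 = 0.260377
denominator = 1 − 1.763913 = -0.763913
p = 0.260377 / -0.763913 = -0.3408

p = -0.3408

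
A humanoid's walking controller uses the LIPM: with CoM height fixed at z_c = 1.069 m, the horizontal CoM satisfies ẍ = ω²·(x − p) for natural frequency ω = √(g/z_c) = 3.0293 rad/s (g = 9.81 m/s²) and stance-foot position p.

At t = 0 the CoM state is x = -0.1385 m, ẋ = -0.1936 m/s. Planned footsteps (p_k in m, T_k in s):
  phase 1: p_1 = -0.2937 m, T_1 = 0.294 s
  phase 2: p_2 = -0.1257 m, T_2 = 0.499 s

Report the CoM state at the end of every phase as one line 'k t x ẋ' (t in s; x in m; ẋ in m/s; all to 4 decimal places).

phase 1: p=-0.2937, T=0.294, ωT=0.890614, cosh=1.423515, sinh=1.013111; start (x,ẋ)=(-0.138500, -0.193600) → end (x,ẋ)=(-0.137518, 0.200719)
phase 2: p=-0.1257, T=0.499, ωT=1.511621, cosh=2.377313, sinh=2.156760; start (x,ẋ)=(-0.137518, 0.200719) → end (x,ẋ)=(-0.010889, 0.399962)

1 0.2940 -0.1375 0.2007
2 0.7930 -0.0109 0.4000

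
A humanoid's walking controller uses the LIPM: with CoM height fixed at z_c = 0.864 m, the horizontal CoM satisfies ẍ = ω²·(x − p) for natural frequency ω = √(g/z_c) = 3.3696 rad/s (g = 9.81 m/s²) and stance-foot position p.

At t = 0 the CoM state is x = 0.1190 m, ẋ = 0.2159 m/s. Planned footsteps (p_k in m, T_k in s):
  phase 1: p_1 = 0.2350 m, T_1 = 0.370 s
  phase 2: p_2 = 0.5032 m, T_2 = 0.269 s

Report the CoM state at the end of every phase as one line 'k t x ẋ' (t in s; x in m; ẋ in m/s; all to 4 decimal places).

phase 1: p=0.2350, T=0.370, ωT=1.246752, cosh=1.883231, sinh=1.595794; start (x,ẋ)=(0.119000, 0.215900) → end (x,ẋ)=(0.118792, -0.217164)
phase 2: p=0.5032, T=0.269, ωT=0.906422, cosh=1.439709, sinh=1.035742; start (x,ẋ)=(0.118792, -0.217164) → end (x,ẋ)=(-0.116987, -1.654250)

1 0.3700 0.1188 -0.2172
2 0.6390 -0.1170 -1.6542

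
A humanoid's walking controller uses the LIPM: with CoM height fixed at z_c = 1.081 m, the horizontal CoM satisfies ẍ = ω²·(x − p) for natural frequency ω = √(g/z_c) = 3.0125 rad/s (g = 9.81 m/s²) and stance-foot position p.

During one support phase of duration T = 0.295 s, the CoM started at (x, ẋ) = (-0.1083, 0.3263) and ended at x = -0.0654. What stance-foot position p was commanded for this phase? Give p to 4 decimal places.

ωT = 3.0125·0.295 = 0.888687; cosh(ωT) = 1.421565, sinh(ωT) = 1.010370
x(T) = p + (x₀−p)·cosh(ωT) + (ẋ₀/ω)·sinh(ωT) ⇒ p·(1 − cosh) = x(T) − x₀·cosh − (ẋ₀/ω)·sinh
numerator   = -0.0654 − (-0.1083)·1.421565 − (0.3263/3.0125)·1.010370 = -0.020883
denominator = 1 − 1.421565 = -0.421565
p = -0.020883 / -0.421565 = 0.0495

p = 0.0495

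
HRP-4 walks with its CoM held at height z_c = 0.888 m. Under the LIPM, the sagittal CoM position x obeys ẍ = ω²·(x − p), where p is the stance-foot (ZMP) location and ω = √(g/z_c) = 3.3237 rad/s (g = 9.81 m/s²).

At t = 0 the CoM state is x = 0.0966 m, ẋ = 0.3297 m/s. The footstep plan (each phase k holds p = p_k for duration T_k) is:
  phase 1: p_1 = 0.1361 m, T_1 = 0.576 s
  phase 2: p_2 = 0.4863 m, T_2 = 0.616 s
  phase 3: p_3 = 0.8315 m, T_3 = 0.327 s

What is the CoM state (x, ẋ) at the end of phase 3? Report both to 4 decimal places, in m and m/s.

phase 1: p=0.1361, T=0.576, ωT=1.914451, cosh=3.465319, sinh=3.317896; start (x,ẋ)=(0.096600, 0.329700) → end (x,ẋ)=(0.328344, 0.706922)
phase 2: p=0.4863, T=0.616, ωT=2.047399, cosh=3.938397, sinh=3.809327; start (x,ẋ)=(0.328344, 0.706922) → end (x,ẋ)=(0.674418, 0.784251)
phase 3: p=0.8315, T=0.327, ωT=1.086850, cosh=1.651098, sinh=1.313821; start (x,ẋ)=(0.674418, 0.784251) → end (x,ẋ)=(0.882147, 0.608937)

x = 0.8821, ẋ = 0.6089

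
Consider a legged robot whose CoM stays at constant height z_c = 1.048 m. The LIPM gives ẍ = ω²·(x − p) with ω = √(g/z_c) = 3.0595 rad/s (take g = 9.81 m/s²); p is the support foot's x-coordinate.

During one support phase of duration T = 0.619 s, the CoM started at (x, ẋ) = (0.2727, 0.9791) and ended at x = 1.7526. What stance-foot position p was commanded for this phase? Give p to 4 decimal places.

p = 0.0889

ωT = 3.0595·0.619 = 1.893830; cosh(ωT) = 3.397634, sinh(ωT) = 3.247139
x(T) = p + (x₀−p)·cosh(ωT) + (ẋ₀/ω)·sinh(ωT) ⇒ p·(1 − cosh) = x(T) − x₀·cosh − (ẋ₀/ω)·sinh
numerator   = 1.7526 − (0.2727)·3.397634 − (0.9791/3.0595)·3.247139 = -0.213083
denominator = 1 − 3.397634 = -2.397634
p = -0.213083 / -2.397634 = 0.0889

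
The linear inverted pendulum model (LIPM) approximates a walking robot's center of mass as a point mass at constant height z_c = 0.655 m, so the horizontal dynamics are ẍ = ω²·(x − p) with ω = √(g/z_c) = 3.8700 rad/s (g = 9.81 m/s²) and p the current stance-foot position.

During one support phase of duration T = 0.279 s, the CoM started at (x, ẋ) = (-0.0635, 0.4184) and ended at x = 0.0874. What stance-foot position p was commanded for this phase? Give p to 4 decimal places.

ωT = 3.8700·0.279 = 1.079730; cosh(ωT) = 1.641786, sinh(ωT) = 1.302099
x(T) = p + (x₀−p)·cosh(ωT) + (ẋ₀/ω)·sinh(ωT) ⇒ p·(1 − cosh) = x(T) − x₀·cosh − (ẋ₀/ω)·sinh
numerator   = 0.0874 − (-0.0635)·1.641786 − (0.4184/3.8700)·1.302099 = 0.050879
denominator = 1 − 1.641786 = -0.641786
p = 0.050879 / -0.641786 = -0.0793

p = -0.0793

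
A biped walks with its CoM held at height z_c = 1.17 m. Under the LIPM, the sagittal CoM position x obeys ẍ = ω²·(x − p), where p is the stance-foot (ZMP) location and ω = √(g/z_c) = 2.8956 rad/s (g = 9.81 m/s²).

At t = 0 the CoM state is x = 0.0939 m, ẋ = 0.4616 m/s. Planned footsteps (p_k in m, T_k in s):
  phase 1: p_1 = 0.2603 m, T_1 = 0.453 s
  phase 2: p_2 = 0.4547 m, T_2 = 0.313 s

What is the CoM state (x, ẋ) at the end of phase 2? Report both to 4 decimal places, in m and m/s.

phase 1: p=0.2603, T=0.453, ωT=1.311707, cosh=1.990932, sinh=1.721572; start (x,ẋ)=(0.093900, 0.461600) → end (x,ẋ)=(0.203452, 0.089513)
phase 2: p=0.4547, T=0.313, ωT=0.906323, cosh=1.439606, sinh=1.035598; start (x,ẋ)=(0.203452, 0.089513) → end (x,ẋ)=(0.125016, -0.624549)

x = 0.1250, ẋ = -0.6245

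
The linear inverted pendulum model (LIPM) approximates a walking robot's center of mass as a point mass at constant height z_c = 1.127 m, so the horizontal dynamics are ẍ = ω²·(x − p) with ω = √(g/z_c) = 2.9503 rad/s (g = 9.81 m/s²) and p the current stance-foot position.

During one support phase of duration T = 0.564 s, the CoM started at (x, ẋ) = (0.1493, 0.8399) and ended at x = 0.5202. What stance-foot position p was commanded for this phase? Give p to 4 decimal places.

p = 0.3532

ωT = 2.9503·0.564 = 1.663969; cosh(ωT) = 2.734807, sinh(ωT) = 2.545421
x(T) = p + (x₀−p)·cosh(ωT) + (ẋ₀/ω)·sinh(ωT) ⇒ p·(1 − cosh) = x(T) − x₀·cosh − (ẋ₀/ω)·sinh
numerator   = 0.5202 − (0.1493)·2.734807 − (0.8399/2.9503)·2.545421 = -0.612744
denominator = 1 − 2.734807 = -1.734807
p = -0.612744 / -1.734807 = 0.3532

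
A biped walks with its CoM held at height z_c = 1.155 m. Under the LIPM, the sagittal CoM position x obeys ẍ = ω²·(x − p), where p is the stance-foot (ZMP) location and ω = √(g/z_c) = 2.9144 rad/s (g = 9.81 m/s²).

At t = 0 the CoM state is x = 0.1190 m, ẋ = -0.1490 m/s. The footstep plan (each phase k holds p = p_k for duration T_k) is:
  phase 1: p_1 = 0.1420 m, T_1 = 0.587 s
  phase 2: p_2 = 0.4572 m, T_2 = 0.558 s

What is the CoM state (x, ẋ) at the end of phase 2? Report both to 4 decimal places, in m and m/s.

phase 1: p=0.1420, T=0.587, ωT=1.710753, cosh=2.856927, sinh=2.676198; start (x,ẋ)=(0.119000, -0.149000) → end (x,ẋ)=(-0.060531, -0.605071)
phase 2: p=0.4572, T=0.558, ωT=1.626235, cosh=2.640682, sinh=2.444014; start (x,ẋ)=(-0.060531, -0.605071) → end (x,ẋ)=(-1.417375, -5.285513)

x = -1.4174, ẋ = -5.2855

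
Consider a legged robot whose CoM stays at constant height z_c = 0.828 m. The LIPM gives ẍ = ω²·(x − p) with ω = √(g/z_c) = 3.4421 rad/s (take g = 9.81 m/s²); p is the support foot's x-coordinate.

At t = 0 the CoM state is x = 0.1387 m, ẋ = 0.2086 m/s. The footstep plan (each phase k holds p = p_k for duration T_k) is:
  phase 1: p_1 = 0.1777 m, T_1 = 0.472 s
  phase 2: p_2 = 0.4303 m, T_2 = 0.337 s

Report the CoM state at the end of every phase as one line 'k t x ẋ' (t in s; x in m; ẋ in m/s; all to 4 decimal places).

1 0.4720 0.2227 0.2225
2 0.8090 0.1597 -0.6378

phase 1: p=0.1777, T=0.472, ωT=1.624671, cosh=2.636863, sinh=2.439887; start (x,ẋ)=(0.138700, 0.208600) → end (x,ẋ)=(0.222726, 0.222515)
phase 2: p=0.4303, T=0.337, ωT=1.159988, cosh=1.751692, sinh=1.438202; start (x,ẋ)=(0.222726, 0.222515) → end (x,ẋ)=(0.159666, -0.637806)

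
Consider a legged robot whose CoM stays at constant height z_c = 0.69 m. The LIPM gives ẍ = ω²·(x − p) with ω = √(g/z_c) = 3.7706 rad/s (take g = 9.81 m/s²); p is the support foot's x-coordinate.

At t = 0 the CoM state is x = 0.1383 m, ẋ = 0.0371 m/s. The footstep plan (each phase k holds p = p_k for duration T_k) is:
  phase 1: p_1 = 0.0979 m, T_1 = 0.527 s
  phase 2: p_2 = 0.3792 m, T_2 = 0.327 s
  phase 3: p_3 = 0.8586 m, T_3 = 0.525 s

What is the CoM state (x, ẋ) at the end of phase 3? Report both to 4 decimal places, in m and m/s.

phase 1: p=0.0979, T=0.527, ωT=1.987106, cosh=3.715743, sinh=3.578652; start (x,ẋ)=(0.138300, 0.037100) → end (x,ẋ)=(0.283227, 0.682998)
phase 2: p=0.3792, T=0.327, ωT=1.232986, cosh=1.861441, sinh=1.570020; start (x,ẋ)=(0.283227, 0.682998) → end (x,ẋ)=(0.484943, 0.703211)
phase 3: p=0.8586, T=0.525, ωT=1.979565, cosh=3.688861, sinh=3.550732; start (x,ẋ)=(0.484943, 0.703211) → end (x,ẋ)=(0.142435, -2.408624)

x = 0.1424, ẋ = -2.4086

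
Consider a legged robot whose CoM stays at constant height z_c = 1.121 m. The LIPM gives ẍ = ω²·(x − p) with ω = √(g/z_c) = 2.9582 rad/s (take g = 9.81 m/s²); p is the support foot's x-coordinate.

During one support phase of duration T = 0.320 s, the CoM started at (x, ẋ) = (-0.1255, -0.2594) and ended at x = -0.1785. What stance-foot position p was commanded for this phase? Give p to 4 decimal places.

p = -0.2146

ωT = 2.9582·0.320 = 0.946624; cosh(ωT) = 1.482522, sinh(ωT) = 1.094473
x(T) = p + (x₀−p)·cosh(ωT) + (ẋ₀/ω)·sinh(ωT) ⇒ p·(1 − cosh) = x(T) − x₀·cosh − (ẋ₀/ω)·sinh
numerator   = -0.1785 − (-0.1255)·1.482522 − (-0.2594/2.9582)·1.094473 = 0.103529
denominator = 1 − 1.482522 = -0.482522
p = 0.103529 / -0.482522 = -0.2146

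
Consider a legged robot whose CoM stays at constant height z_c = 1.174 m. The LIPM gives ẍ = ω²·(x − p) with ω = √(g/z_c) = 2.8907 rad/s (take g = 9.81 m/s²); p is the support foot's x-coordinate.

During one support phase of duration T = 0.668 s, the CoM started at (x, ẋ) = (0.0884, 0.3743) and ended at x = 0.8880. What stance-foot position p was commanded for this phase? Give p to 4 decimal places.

p = -0.0554

ωT = 2.8907·0.668 = 1.930988; cosh(ωT) = 3.520661, sinh(ωT) = 3.375656
x(T) = p + (x₀−p)·cosh(ωT) + (ẋ₀/ω)·sinh(ωT) ⇒ p·(1 − cosh) = x(T) − x₀·cosh − (ẋ₀/ω)·sinh
numerator   = 0.8880 − (0.0884)·3.520661 − (0.3743/2.8907)·3.375656 = 0.139679
denominator = 1 − 3.520661 = -2.520661
p = 0.139679 / -2.520661 = -0.0554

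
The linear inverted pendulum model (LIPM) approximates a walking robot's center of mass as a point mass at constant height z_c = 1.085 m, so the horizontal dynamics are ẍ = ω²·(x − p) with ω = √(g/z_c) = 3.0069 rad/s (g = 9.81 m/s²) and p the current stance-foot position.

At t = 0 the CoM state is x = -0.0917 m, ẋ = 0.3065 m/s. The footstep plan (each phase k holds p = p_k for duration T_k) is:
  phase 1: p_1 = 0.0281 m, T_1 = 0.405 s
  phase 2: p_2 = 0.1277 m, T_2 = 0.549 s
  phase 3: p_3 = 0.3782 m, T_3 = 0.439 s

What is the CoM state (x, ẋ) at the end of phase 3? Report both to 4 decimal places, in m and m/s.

x = -1.6889, ẋ = -5.9888

phase 1: p=0.0281, T=0.405, ωT=1.217795, cosh=1.837804, sinh=1.541922; start (x,ẋ)=(-0.091700, 0.306500) → end (x,ẋ)=(-0.034897, 0.007846)
phase 2: p=0.1277, T=0.549, ωT=1.650788, cosh=2.701492, sinh=2.509593; start (x,ẋ)=(-0.034897, 0.007846) → end (x,ẋ)=(-0.305007, -1.205781)
phase 3: p=0.3782, T=0.439, ωT=1.320029, cosh=2.005329, sinh=1.738201; start (x,ẋ)=(-0.305007, -1.205781) → end (x,ẋ)=(-1.688882, -5.988837)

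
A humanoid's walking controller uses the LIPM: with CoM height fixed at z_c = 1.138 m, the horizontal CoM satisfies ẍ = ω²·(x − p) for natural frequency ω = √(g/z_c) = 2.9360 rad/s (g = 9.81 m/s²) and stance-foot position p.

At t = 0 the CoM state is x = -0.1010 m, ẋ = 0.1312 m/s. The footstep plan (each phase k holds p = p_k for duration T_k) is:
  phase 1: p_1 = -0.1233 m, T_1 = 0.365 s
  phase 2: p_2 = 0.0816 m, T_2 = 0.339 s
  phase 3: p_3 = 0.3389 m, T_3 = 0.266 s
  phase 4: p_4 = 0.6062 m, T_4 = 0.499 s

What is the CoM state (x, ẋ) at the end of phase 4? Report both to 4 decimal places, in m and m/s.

phase 1: p=-0.1233, T=0.365, ωT=1.071640, cosh=1.631306, sinh=1.288859; start (x,ẋ)=(-0.101000, 0.131200) → end (x,ẋ)=(-0.029327, 0.298413)
phase 2: p=0.0816, T=0.339, ωT=0.995304, cosh=1.537579, sinh=1.167968; start (x,ẋ)=(-0.029327, 0.298413) → end (x,ẋ)=(0.029752, 0.078447)
phase 3: p=0.3389, T=0.266, ωT=0.780976, cosh=1.320781, sinh=0.862822; start (x,ẋ)=(0.029752, 0.078447) → end (x,ẋ)=(-0.046363, -0.679536)
phase 4: p=0.6062, T=0.499, ωT=1.465064, cosh=2.279442, sinh=2.048379; start (x,ẋ)=(-0.046363, -0.679536) → end (x,ẋ)=(-1.355376, -5.473503)

x = -1.3554, ẋ = -5.4735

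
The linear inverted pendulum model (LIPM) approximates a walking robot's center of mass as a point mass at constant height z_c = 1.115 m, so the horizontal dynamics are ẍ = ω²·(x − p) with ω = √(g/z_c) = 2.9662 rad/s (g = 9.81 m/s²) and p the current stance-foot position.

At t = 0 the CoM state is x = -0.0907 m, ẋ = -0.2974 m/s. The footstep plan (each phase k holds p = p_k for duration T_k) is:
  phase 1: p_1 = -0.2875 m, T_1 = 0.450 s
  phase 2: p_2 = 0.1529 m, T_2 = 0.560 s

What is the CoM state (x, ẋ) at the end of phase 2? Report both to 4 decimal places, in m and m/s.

x = -0.0753, ẋ = -0.4730

phase 1: p=-0.2875, T=0.450, ωT=1.334790, cosh=2.031206, sinh=1.767992; start (x,ẋ)=(-0.090700, -0.297400) → end (x,ẋ)=(-0.065023, 0.427982)
phase 2: p=0.1529, T=0.560, ωT=1.661072, cosh=2.727444, sinh=2.537508; start (x,ẋ)=(-0.065023, 0.427982) → end (x,ẋ)=(-0.075345, -0.472957)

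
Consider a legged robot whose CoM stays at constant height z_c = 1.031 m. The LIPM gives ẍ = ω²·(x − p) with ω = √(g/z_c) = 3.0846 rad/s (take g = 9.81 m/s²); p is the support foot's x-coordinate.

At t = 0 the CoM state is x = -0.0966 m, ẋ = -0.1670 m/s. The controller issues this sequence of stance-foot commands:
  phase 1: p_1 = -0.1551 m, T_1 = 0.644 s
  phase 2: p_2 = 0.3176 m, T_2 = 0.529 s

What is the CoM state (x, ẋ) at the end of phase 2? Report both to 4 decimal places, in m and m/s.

phase 1: p=-0.1551, T=0.644, ωT=1.986482, cosh=3.713511, sinh=3.576334; start (x,ẋ)=(-0.096600, -0.167000) → end (x,ẋ)=(-0.131482, 0.025190)
phase 2: p=0.3176, T=0.529, ωT=1.631753, cosh=2.654209, sinh=2.458623; start (x,ẋ)=(-0.131482, 0.025190) → end (x,ẋ)=(-0.854280, -3.338919)

x = -0.8543, ẋ = -3.3389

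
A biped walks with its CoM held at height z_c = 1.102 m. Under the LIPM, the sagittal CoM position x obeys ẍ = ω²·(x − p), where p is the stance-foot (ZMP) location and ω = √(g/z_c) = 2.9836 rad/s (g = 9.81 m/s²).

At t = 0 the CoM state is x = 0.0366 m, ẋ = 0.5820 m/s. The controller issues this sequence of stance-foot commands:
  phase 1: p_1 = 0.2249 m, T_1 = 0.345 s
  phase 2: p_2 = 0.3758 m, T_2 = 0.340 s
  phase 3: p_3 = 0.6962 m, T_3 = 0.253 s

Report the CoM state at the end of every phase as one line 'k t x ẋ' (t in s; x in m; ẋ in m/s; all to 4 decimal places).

phase 1: p=0.2249, T=0.345, ωT=1.029342, cosh=1.578233, sinh=1.220991; start (x,ẋ)=(0.036600, 0.582000) → end (x,ẋ)=(0.165893, 0.232564)
phase 2: p=0.3758, T=0.340, ωT=1.014424, cosh=1.560193, sinh=1.197582; start (x,ẋ)=(0.165893, 0.232564) → end (x,ẋ)=(0.141653, -0.387174)
phase 3: p=0.6962, T=0.253, ωT=0.754851, cosh=1.298687, sinh=0.828607; start (x,ẋ)=(0.141653, -0.387174) → end (x,ẋ)=(-0.131509, -1.873786)

1 0.3450 0.1659 0.2326
2 0.6850 0.1417 -0.3872
3 0.9380 -0.1315 -1.8738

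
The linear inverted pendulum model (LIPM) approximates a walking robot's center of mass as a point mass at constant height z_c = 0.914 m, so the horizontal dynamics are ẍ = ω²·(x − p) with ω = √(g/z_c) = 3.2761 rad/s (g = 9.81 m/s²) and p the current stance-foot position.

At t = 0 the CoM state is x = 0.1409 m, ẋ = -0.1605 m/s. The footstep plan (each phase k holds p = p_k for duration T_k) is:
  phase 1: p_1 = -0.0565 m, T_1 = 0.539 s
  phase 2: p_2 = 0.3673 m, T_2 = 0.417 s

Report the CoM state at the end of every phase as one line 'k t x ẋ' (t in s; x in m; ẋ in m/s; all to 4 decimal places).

phase 1: p=-0.0565, T=0.539, ωT=1.765818, cosh=3.008699, sinh=2.837653; start (x,ẋ)=(0.140900, -0.160500) → end (x,ẋ)=(0.398397, 1.352220)
phase 2: p=0.3673, T=0.417, ωT=1.366134, cosh=2.087628, sinh=1.832537; start (x,ẋ)=(0.398397, 1.352220) → end (x,ẋ)=(1.188605, 3.009627)

1 0.5390 0.3984 1.3522
2 0.9560 1.1886 3.0096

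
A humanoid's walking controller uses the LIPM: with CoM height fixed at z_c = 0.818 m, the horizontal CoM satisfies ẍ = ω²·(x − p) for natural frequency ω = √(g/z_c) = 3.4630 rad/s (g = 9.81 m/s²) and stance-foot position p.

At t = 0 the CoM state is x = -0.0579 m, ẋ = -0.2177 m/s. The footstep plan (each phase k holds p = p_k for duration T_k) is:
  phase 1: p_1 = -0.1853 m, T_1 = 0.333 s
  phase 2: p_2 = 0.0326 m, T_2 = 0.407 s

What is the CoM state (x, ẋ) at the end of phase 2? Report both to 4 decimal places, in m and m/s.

x = -0.0142, ẋ = -0.0285

phase 1: p=-0.1853, T=0.333, ωT=1.153179, cosh=1.741940, sinh=1.426309; start (x,ẋ)=(-0.057900, -0.217700) → end (x,ẋ)=(-0.053041, 0.250047)
phase 2: p=0.0326, T=0.407, ωT=1.409441, cosh=2.168973, sinh=1.924693; start (x,ẋ)=(-0.053041, 0.250047) → end (x,ẋ)=(-0.014180, -0.028470)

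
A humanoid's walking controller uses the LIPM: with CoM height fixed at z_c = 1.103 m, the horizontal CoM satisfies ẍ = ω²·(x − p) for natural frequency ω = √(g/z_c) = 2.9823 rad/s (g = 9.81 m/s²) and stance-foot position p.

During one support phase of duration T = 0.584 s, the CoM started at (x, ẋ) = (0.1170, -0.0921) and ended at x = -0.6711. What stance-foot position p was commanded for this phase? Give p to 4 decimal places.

p = 0.4790

ωT = 2.9823·0.584 = 1.741663; cosh(ωT) = 2.941028, sinh(ωT) = 2.765799
x(T) = p + (x₀−p)·cosh(ωT) + (ẋ₀/ω)·sinh(ωT) ⇒ p·(1 − cosh) = x(T) − x₀·cosh − (ẋ₀/ω)·sinh
numerator   = -0.6711 − (0.1170)·2.941028 − (-0.0921/2.9823)·2.765799 = -0.929786
denominator = 1 − 2.941028 = -1.941028
p = -0.929786 / -1.941028 = 0.4790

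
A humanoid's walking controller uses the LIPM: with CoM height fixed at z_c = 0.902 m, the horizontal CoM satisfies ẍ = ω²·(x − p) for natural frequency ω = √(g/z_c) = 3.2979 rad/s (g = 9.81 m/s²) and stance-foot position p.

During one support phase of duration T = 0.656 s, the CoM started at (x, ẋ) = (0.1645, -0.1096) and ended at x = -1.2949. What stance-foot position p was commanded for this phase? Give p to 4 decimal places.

ωT = 3.2979·0.656 = 2.163422; cosh(ωT) = 4.407898, sinh(ωT) = 4.292967
x(T) = p + (x₀−p)·cosh(ωT) + (ẋ₀/ω)·sinh(ωT) ⇒ p·(1 − cosh) = x(T) − x₀·cosh − (ẋ₀/ω)·sinh
numerator   = -1.2949 − (0.1645)·4.407898 − (-0.1096/3.2979)·4.292967 = -1.877330
denominator = 1 − 4.407898 = -3.407898
p = -1.877330 / -3.407898 = 0.5509

p = 0.5509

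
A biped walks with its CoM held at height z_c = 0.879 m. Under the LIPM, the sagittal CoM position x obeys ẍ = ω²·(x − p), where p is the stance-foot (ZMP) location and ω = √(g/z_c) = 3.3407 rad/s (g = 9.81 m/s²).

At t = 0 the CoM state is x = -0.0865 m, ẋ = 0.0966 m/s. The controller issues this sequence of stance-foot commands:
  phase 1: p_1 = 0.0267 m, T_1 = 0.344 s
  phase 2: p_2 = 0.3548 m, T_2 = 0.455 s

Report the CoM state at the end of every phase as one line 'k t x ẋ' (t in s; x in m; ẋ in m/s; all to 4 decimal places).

phase 1: p=0.0267, T=0.344, ωT=1.149201, cosh=1.736280, sinh=1.419390; start (x,ẋ)=(-0.086500, 0.096600) → end (x,ẋ)=(-0.128804, -0.369042)
phase 2: p=0.3548, T=0.455, ωT=1.520019, cosh=2.395509, sinh=2.176801; start (x,ẋ)=(-0.128804, -0.369042) → end (x,ẋ)=(-1.044145, -4.400828)

1 0.3440 -0.1288 -0.3690
2 0.7990 -1.0441 -4.4008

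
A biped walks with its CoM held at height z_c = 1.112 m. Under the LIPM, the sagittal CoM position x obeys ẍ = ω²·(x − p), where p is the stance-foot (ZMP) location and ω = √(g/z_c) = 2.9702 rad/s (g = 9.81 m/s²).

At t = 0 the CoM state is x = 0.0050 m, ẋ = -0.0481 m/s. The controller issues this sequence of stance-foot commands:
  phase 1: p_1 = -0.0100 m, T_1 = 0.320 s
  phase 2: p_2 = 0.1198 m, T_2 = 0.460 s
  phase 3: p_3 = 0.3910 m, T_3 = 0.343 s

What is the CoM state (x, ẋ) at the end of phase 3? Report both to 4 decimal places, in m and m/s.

x = -0.7605, ẋ = -3.0973

phase 1: p=-0.0100, T=0.320, ωT=0.950464, cosh=1.486736, sinh=1.100174; start (x,ẋ)=(0.005000, -0.048100) → end (x,ẋ)=(-0.005515, -0.022496)
phase 2: p=0.1198, T=0.460, ωT=1.366292, cosh=2.087918, sinh=1.832867; start (x,ẋ)=(-0.005515, -0.022496) → end (x,ẋ)=(-0.155730, -0.729184)
phase 3: p=0.3910, T=0.343, ωT=1.018779, cosh=1.565423, sinh=1.204387; start (x,ẋ)=(-0.155730, -0.729184) → end (x,ẋ)=(-0.760541, -3.097284)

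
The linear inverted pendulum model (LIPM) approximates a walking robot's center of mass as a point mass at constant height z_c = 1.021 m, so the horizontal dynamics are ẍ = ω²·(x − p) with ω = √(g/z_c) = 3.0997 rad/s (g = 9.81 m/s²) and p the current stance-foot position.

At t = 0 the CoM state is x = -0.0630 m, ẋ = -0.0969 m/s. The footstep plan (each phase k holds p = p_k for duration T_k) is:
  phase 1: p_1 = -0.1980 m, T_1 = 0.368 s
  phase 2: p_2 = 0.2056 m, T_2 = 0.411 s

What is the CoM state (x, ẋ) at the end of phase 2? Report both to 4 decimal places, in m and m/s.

phase 1: p=-0.1980, T=0.368, ωT=1.140690, cosh=1.724262, sinh=1.404663; start (x,ẋ)=(-0.063000, -0.096900) → end (x,ẋ)=(-0.009136, 0.420714)
phase 2: p=0.2056, T=0.411, ωT=1.273977, cosh=1.927379, sinh=1.647662; start (x,ẋ)=(-0.009136, 0.420714) → end (x,ẋ)=(0.015355, -0.285837)

x = 0.0154, ẋ = -0.2858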